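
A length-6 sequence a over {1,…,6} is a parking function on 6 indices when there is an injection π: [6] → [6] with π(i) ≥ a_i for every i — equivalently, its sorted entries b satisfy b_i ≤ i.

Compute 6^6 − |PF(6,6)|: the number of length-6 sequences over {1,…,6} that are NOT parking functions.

29849

|PF(6,6)| = (6+1−6)·(6+1)^{6−1} = 1 · 16807 = 16807
E.g. (5,5,6,5,6,2) → sorted (2,5,5,5,6,6): b_1=2>1, not a PF.
Total 46656; non-PF = 46656−16807 = 29849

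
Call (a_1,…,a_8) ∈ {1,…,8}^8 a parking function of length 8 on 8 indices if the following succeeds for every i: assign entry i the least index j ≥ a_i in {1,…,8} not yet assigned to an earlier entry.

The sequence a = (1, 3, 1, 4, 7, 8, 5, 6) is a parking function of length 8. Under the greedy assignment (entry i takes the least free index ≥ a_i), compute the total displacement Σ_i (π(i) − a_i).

1

Σπ(i) = 1+…+8 = 36; Σa = 1+3+1+4+7+8+5+6 = 35; disp = 36−35 = 1.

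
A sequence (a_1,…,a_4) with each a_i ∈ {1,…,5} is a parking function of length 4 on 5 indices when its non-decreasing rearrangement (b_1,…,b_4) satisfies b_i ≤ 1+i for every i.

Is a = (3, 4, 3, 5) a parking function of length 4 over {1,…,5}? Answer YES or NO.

Order a: b = (3, 3, 4, 5).
  b_1=3 > 2
  fails at i=1 ⇒ NO

NO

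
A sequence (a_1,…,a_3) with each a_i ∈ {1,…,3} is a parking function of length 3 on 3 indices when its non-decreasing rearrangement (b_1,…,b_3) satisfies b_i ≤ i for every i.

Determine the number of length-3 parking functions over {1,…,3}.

16

|PF(3,3)| = (3+1−3)·(3+1)^{3−1} = 1×16 = 16 (Pollak)
E.g. (2,1,1) → sorted (1,1,2): b_i ≤ i ∀i, a PF.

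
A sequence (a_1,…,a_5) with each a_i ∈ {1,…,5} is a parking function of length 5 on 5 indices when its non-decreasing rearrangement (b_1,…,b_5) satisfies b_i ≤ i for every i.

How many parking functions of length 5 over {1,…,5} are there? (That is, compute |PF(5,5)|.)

|PF(5,5)| = (5−5+1)·(5+1)^(5−1) = 1×1296 = 1296
Check (1,3,1,4,5) → sorted (1,1,3,4,5): b_i ≤ i ∀i, a PF.

1296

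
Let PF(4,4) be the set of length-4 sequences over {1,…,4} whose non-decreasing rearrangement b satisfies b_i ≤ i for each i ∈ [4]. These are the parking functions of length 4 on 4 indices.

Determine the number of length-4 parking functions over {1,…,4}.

125

#PF = (4+1−4)·(4+1)^{4−1} = 1·125 = 125
Example (3,2,1,2) → sorted (1,2,2,3): b_i ≤ i ∀i, a PF.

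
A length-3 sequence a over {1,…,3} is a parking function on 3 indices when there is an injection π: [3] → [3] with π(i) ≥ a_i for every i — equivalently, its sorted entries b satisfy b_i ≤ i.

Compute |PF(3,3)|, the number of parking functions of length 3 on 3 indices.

#PF = 1·4^2 = 1×16 = 16 (Pollak)
Check (2,1,1) → sorted (1,1,2): b_i ≤ i ∀i, a PF.

16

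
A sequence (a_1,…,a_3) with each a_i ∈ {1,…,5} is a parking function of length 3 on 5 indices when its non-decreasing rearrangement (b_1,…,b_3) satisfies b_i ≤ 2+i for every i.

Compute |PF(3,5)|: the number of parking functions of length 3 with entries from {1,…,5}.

108

|PF(3,5)| = 3·6^2 = 3·36 = 108
Example (1,1,3) → sorted (1,1,3): b_i ≤ 2+i ∀i, a PF.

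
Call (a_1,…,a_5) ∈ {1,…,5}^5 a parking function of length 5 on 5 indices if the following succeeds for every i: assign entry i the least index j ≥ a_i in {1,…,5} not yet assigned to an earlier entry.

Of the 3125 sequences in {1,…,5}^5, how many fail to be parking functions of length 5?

Count = 1·6^4 = 1×1296 = 1296 [KW]
E.g. (1,4,5,3,5) → sorted (1,3,4,5,5): b_2=3>2, not a PF.
So 3125 − 1296 = 1829 fail.

1829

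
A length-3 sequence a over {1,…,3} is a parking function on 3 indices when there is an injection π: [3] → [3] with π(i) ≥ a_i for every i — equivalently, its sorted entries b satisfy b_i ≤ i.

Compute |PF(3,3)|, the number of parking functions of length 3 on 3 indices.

|PF(3,3)| = 1·4^2 = 1×16 = 16 (Pollak)
Example (1,1,1) → sorted (1,1,1): b_i ≤ i ∀i, a PF.

16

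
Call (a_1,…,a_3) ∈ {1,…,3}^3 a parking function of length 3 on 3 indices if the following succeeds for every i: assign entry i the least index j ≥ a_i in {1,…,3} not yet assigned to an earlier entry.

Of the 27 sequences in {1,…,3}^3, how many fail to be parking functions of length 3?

11

Count = (3−3+1)·(3+1)^(3−1) = 1×16 = 16 [KW]
One tuple (3,2,3) → sorted (2,3,3): b_1=2>1, not a PF.
So 27 − 16 = 11 fail.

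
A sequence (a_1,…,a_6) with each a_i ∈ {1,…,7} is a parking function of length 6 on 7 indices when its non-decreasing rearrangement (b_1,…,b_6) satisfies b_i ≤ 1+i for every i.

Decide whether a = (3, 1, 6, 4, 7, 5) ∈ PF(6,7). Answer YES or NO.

YES

Order a: b = (1, 3, 4, 5, 6, 7).
  b_1=1 ≤ 2
  b_2=3 ≤ 3
  b_3=4 ≤ 4
  b_4=5 ≤ 5
  b_5=6 ≤ 6
  b_6=7 ≤ 7
All bounds hold ⇒ YES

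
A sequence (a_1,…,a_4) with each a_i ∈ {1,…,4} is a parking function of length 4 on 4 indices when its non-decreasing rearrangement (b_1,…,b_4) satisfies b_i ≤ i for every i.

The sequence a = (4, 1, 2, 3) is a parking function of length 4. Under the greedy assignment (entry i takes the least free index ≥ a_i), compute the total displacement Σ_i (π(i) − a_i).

Σπ(i) = 1+…+4 = 10; Σa = 4+1+2+3 = 10; disp = 10−10 = 0.

0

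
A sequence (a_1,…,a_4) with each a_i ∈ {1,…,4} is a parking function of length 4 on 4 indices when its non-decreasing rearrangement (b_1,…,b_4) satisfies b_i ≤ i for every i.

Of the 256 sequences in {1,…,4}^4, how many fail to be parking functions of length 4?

131

#PF = (4−4+1)·(4+1)^(4−1) = 1×125 = 125 (Pollak)
Check (4,4,4,4) → sorted (4,4,4,4): b_1=4>1, not a PF.
4^4 − 125 = 256 − 125 = 131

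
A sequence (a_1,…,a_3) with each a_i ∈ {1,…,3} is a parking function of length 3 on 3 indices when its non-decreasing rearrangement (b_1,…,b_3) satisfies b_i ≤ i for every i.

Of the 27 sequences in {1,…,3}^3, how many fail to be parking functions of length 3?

11

|PF| = (4−3)·4^(3−1) = 1 · 16 = 16
Example (3,3,1) → sorted (1,3,3): b_2=3>2, not a PF.
So 27 − 16 = 11 fail.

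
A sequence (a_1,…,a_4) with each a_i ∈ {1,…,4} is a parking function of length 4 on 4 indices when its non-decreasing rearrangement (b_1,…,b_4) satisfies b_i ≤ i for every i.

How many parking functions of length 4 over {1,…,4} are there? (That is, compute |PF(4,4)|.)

Count = 1·5^3 = 1 · 125 = 125
Example (1,2,4,1) → sorted (1,1,2,4): b_i ≤ i ∀i, a PF.

125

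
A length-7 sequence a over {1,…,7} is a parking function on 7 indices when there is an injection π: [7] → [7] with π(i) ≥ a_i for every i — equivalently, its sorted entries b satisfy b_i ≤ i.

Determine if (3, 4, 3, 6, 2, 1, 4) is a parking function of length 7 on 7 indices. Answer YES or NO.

YES

Order a: b = (1, 2, 3, 3, 4, 4, 6).
  b_1=1 ≤ 1
  b_2=2 ≤ 2
  b_3=3 ≤ 3
  b_4=3 ≤ 4
  b_5=4 ≤ 5
  b_6=4 ≤ 6
  b_7=6 ≤ 7
All bounds hold ⇒ YES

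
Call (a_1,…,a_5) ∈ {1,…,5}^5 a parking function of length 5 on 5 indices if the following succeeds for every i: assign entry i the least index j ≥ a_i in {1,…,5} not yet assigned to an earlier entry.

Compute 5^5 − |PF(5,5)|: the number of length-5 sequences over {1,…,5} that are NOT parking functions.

|PF(5,5)| = (5+1−5)·(5+1)^{5−1} = 1 · 1296 = 1296 (Pollak)
Check (1,5,5,1,3) → sorted (1,1,3,5,5): b_4=5>4, not a PF.
So 3125 − 1296 = 1829 fail.

1829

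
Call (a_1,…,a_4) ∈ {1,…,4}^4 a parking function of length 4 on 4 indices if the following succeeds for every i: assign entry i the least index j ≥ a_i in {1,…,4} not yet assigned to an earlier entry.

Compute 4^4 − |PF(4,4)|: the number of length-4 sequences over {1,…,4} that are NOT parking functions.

131

Count = (4+1−4)·(4+1)^{4−1} = 1 · 125 = 125
Check (2,2,4,4) → sorted (2,2,4,4): b_1=2>1, not a PF.
Total 256; non-PF = 256−125 = 131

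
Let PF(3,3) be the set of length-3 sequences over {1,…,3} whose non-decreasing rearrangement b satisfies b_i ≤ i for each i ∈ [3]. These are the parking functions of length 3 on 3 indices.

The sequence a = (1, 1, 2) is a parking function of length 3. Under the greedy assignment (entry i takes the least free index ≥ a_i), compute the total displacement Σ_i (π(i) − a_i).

2

Σπ(i) = 1+…+3 = 6; Σa = 1+1+2 = 4; disp = 6−4 = 2.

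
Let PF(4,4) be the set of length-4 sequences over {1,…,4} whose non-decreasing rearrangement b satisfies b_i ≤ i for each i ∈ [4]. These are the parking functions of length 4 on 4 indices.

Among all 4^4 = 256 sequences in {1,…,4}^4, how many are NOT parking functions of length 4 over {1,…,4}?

131

|PF| = (4+1−4)·(4+1)^{4−1} = 1×125 = 125
Check (2,4,1,4) → sorted (1,2,4,4): b_3=4>3, not a PF.
4^4 − 125 = 256 − 125 = 131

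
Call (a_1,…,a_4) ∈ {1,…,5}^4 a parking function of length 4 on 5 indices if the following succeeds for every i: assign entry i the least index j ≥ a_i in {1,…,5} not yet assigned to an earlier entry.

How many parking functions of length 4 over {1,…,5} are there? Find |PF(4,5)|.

432

|PF| = (5−4+1)·(5+1)^(4−1) = 2 · 216 = 432
Check (2,4,2,4) → sorted (2,2,4,4): b_i ≤ 1+i ∀i, a PF.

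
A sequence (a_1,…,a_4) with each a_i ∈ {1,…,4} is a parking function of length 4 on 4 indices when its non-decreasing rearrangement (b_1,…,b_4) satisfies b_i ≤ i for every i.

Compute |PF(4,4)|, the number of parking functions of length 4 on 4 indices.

125

|PF(4,4)| = (5−4)·5^(4−1) = 1·125 = 125 (Pollak)
Example (2,3,1,3) → sorted (1,2,3,3): b_i ≤ i ∀i, a PF.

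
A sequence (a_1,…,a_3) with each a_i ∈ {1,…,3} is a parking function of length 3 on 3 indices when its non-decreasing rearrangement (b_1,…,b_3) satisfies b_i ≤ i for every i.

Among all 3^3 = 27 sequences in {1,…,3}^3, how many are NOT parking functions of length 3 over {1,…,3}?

11

|PF(3,3)| = 1·4^2 = 1 · 16 = 16
One tuple (3,2,3) → sorted (2,3,3): b_1=2>1, not a PF.
3^3 − 16 = 27 − 16 = 11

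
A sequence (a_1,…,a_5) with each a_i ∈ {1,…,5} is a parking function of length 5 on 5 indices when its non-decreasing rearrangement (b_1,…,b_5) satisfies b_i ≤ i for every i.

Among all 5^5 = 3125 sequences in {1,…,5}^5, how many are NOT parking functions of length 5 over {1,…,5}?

#PF = (5+1−5)·(5+1)^{5−1} = 1·1296 = 1296
Example (3,3,3,5,4) → sorted (3,3,3,4,5): b_1=3>1, not a PF.
So 3125 − 1296 = 1829 fail.

1829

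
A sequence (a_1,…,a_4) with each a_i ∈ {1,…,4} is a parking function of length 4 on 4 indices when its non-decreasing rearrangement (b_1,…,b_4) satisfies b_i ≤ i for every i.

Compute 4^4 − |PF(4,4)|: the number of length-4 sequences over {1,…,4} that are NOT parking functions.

131

Count = (4−4+1)·(4+1)^(4−1) = 1 · 125 = 125 [KW]
E.g. (3,2,4,4) → sorted (2,3,4,4): b_1=2>1, not a PF.
Total 256; non-PF = 256−125 = 131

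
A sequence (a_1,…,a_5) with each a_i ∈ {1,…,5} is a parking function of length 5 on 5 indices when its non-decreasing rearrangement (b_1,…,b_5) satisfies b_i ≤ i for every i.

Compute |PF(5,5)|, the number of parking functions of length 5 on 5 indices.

|PF| = (6−5)·6^(5−1) = 1 · 1296 = 1296
Example (4,1,2,5,1) → sorted (1,1,2,4,5): b_i ≤ i ∀i, a PF.

1296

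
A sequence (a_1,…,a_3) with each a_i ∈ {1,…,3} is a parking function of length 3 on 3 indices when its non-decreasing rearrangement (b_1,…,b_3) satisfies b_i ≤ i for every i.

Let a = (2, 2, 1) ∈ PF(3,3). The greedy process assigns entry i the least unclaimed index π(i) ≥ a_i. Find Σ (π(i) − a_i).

1

Σπ = 3·4/2 = 6 (π permutes [3]); Σa = 2+2+1 = 5; disp = 6−5 = 1.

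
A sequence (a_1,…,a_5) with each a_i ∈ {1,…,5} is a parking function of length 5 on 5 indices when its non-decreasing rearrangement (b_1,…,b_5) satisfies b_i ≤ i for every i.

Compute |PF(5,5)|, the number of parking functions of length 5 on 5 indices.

1296

|PF(5,5)| = 1·6^4 = 1×1296 = 1296 [KW]
E.g. (5,4,2,3,1) → sorted (1,2,3,4,5): b_i ≤ i ∀i, a PF.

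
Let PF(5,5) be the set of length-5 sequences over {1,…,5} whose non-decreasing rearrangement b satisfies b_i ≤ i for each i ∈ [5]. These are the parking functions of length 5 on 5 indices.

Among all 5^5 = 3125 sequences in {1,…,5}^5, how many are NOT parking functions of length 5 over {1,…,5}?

|PF(5,5)| = 1·6^4 = 1·1296 = 1296
E.g. (5,3,5,4,3) → sorted (3,3,4,5,5): b_1=3>1, not a PF.
5^5 − 1296 = 3125 − 1296 = 1829

1829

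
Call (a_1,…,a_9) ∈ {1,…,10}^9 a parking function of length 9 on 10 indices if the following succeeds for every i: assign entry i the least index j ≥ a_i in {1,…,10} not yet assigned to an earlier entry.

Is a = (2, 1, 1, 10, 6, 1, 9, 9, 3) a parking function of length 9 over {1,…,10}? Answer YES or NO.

Order a: b = (1, 1, 1, 2, 3, 6, 9, 9, 10).
  b_1=1 ≤ 2
  b_2=1 ≤ 3
  b_3=1 ≤ 4
  b_4=2 ≤ 5
  b_5=3 ≤ 6
  b_6=6 ≤ 7
  b_7=9 > 8
  fails at i=7 ⇒ NO

NO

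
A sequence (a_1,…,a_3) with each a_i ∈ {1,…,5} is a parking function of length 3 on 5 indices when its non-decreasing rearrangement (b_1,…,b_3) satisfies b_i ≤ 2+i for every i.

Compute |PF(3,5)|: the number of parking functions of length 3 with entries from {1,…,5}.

108

|PF| = (6−3)·6^(3−1) = 3·36 = 108 (Pollak)
Example (3,4,4) → sorted (3,4,4): b_i ≤ 2+i ∀i, a PF.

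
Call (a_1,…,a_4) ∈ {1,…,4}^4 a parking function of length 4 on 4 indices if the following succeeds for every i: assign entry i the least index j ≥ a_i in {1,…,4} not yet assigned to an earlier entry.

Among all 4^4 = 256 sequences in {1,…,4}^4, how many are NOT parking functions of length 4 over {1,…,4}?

131

#PF = (4−4+1)·(4+1)^(4−1) = 1 · 125 = 125 (Konheim–Weiss)
E.g. (4,4,3,3) → sorted (3,3,4,4): b_1=3>1, not a PF.
4^4 − 125 = 256 − 125 = 131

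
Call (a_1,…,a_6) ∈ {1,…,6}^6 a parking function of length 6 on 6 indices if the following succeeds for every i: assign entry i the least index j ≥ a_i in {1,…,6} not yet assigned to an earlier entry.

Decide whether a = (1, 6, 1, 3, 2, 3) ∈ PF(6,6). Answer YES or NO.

Order a: b = (1, 1, 2, 3, 3, 6).
  b_1=1 ≤ 1
  b_2=1 ≤ 2
  b_3=2 ≤ 3
  b_4=3 ≤ 4
  b_5=3 ≤ 5
  b_6=6 ≤ 6
All bounds hold ⇒ YES

YES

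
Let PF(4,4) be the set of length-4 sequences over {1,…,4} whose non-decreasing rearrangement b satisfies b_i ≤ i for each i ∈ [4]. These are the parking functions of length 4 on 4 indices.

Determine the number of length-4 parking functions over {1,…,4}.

125

|PF(4,4)| = (4+1−4)·(4+1)^{4−1} = 1·125 = 125
E.g. (1,3,1,4) → sorted (1,1,3,4): b_i ≤ i ∀i, a PF.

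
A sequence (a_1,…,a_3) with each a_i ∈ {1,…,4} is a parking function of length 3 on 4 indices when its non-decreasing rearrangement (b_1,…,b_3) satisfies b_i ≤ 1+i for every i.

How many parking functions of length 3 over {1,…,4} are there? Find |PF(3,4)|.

50

Count = 2·5^2 = 2 · 25 = 50 [KW]
Check (3,2,2) → sorted (2,2,3): b_i ≤ 1+i ∀i, a PF.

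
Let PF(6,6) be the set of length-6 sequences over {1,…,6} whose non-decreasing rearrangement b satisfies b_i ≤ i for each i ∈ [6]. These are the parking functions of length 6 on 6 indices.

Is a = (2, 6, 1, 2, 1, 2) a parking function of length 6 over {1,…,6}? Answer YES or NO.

Sorted: b = (1, 1, 2, 2, 2, 6).
  b_1=1 ≤ 1
  b_2=1 ≤ 2
  b_3=2 ≤ 3
  b_4=2 ≤ 4
  b_5=2 ≤ 5
  b_6=6 ≤ 6
All bounds hold ⇒ YES

YES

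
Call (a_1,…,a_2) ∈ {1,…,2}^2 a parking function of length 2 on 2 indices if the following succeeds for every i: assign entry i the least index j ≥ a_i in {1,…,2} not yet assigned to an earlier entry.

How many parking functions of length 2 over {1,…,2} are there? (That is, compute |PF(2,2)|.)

|PF| = (3−2)·3^(2−1) = 1·3 = 3 (Konheim–Weiss)
Check (1,1) → sorted (1,1): b_i ≤ i ∀i, a PF.

3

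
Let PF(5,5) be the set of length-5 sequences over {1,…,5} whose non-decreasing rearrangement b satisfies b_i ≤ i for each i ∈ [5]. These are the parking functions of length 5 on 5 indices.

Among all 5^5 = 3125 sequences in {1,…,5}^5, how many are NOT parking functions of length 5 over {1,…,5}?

1829

|PF| = (5+1−5)·(5+1)^{5−1} = 1×1296 = 1296 [KW]
E.g. (5,5,5,5,5) → sorted (5,5,5,5,5): b_1=5>1, not a PF.
So 3125 − 1296 = 1829 fail.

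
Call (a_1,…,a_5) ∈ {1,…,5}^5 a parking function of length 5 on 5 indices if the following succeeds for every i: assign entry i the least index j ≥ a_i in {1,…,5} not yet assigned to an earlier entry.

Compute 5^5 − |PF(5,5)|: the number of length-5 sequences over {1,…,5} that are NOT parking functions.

#PF = (5+1−5)·(5+1)^{5−1} = 1×1296 = 1296 (Pollak)
Check (3,2,4,4,3) → sorted (2,3,3,4,4): b_1=2>1, not a PF.
So 3125 − 1296 = 1829 fail.

1829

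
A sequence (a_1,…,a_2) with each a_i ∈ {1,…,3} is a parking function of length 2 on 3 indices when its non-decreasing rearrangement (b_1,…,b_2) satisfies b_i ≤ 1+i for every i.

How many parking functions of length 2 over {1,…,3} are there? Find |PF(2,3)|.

|PF(2,3)| = (3+1−2)·(3+1)^{2−1} = 2 · 4 = 8
Check (1,1) → sorted (1,1): b_i ≤ 1+i ∀i, a PF.

8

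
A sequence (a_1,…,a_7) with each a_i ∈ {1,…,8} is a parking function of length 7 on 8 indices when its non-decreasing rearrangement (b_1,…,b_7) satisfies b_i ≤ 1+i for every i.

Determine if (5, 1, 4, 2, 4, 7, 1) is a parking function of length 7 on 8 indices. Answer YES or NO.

Sorted: b = (1, 1, 2, 4, 4, 5, 7).
  b_1=1 ≤ 2
  b_2=1 ≤ 3
  b_3=2 ≤ 4
  b_4=4 ≤ 5
  b_5=4 ≤ 6
  b_6=5 ≤ 7
  b_7=7 ≤ 8
All bounds hold ⇒ YES

YES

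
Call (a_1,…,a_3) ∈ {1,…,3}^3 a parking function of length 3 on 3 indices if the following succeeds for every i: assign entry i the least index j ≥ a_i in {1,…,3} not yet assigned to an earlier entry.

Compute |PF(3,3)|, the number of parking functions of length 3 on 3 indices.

16

|PF| = 1·4^2 = 1 · 16 = 16 (Pollak)
One tuple (3,1,1) → sorted (1,1,3): b_i ≤ i ∀i, a PF.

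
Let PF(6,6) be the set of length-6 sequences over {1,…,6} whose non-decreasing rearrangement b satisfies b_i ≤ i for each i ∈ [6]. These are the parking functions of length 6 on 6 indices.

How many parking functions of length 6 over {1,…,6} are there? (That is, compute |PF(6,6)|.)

Count = (6+1−6)·(6+1)^{6−1} = 1·16807 = 16807
One tuple (1,5,2,4,4,2) → sorted (1,2,2,4,4,5): b_i ≤ i ∀i, a PF.

16807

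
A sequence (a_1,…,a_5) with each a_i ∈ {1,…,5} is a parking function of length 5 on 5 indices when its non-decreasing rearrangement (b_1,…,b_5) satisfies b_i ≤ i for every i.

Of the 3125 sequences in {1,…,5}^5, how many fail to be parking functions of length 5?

1829

#PF = 1·6^4 = 1 · 1296 = 1296 (Konheim–Weiss)
Example (3,5,4,4,4) → sorted (3,4,4,4,5): b_1=3>1, not a PF.
5^5 − 1296 = 3125 − 1296 = 1829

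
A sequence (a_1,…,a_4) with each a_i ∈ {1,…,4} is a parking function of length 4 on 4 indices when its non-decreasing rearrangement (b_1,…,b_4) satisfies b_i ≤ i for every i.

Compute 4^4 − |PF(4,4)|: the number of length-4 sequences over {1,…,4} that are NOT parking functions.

|PF(4,4)| = (4−4+1)·(4+1)^(4−1) = 1·125 = 125 (Konheim–Weiss)
E.g. (4,1,4,4) → sorted (1,4,4,4): b_2=4>2, not a PF.
4^4 − 125 = 256 − 125 = 131

131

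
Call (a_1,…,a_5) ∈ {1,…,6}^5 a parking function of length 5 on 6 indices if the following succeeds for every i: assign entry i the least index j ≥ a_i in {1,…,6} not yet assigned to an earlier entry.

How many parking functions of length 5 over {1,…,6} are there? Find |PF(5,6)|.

4802

#PF = (6+1−5)·(6+1)^{5−1} = 2·2401 = 4802 (Pollak)
Example (1,1,4,6,5) → sorted (1,1,4,5,6): b_i ≤ 1+i ∀i, a PF.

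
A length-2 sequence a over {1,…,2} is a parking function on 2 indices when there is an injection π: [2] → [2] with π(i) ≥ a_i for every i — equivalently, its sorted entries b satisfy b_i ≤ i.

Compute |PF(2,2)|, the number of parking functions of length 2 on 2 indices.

3

|PF(2,2)| = (3−2)·3^(2−1) = 1×3 = 3
E.g. (1,1) → sorted (1,1): b_i ≤ i ∀i, a PF.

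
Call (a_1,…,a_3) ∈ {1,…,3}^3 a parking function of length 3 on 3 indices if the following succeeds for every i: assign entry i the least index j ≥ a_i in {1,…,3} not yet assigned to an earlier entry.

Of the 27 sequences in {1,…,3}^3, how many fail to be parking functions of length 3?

|PF| = (4−3)·4^(3−1) = 1·16 = 16 (Konheim–Weiss)
Check (3,3,3) → sorted (3,3,3): b_1=3>1, not a PF.
So 27 − 16 = 11 fail.

11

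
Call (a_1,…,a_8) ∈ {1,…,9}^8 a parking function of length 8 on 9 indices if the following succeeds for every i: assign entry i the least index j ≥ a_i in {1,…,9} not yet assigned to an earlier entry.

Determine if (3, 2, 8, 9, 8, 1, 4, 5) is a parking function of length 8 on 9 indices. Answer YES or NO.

Order a: b = (1, 2, 3, 4, 5, 8, 8, 9).
  b_1=1 ≤ 2
  b_2=2 ≤ 3
  b_3=3 ≤ 4
  b_4=4 ≤ 5
  b_5=5 ≤ 6
  b_6=8 > 7
  fails at i=6 ⇒ NO

NO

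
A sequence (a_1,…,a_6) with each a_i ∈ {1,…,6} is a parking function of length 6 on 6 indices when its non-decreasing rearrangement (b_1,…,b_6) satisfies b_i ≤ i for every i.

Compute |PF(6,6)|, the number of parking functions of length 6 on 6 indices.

16807

|PF(6,6)| = (7−6)·7^(6−1) = 1×16807 = 16807 [KW]
E.g. (1,6,4,2,3,1) → sorted (1,1,2,3,4,6): b_i ≤ i ∀i, a PF.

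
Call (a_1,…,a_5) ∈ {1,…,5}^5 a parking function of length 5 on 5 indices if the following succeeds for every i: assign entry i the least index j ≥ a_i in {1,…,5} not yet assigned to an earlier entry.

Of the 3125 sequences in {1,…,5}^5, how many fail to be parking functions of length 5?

1829

Count = (6−5)·6^(5−1) = 1·1296 = 1296 (Konheim–Weiss)
Example (2,3,5,5,2) → sorted (2,2,3,5,5): b_1=2>1, not a PF.
Total 3125; non-PF = 3125−1296 = 1829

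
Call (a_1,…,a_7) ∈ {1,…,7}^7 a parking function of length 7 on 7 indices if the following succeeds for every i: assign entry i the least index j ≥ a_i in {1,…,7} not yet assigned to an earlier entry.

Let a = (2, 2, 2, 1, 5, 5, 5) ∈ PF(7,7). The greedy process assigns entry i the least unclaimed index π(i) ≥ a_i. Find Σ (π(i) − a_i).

Σπ = 28 ({1..7} each once); Σa = 2+2+2+1+5+5+5 = 22; disp = 28−22 = 6.

6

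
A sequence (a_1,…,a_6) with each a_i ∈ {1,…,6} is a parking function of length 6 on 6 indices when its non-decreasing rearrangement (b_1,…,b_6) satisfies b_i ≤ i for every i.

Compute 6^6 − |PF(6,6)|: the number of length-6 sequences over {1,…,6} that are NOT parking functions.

#PF = (7−6)·7^(6−1) = 1×16807 = 16807 (Konheim–Weiss)
Example (6,2,4,6,5,2) → sorted (2,2,4,5,6,6): b_1=2>1, not a PF.
6^6 − 16807 = 46656 − 16807 = 29849

29849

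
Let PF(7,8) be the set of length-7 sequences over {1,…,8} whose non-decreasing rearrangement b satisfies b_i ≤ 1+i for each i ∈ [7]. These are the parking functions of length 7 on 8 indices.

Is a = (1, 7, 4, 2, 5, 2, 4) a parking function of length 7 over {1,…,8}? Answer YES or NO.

Order a: b = (1, 2, 2, 4, 4, 5, 7).
  b_1=1 ≤ 2
  b_2=2 ≤ 3
  b_3=2 ≤ 4
  b_4=4 ≤ 5
  b_5=4 ≤ 6
  b_6=5 ≤ 7
  b_7=7 ≤ 8
All bounds hold ⇒ YES

YES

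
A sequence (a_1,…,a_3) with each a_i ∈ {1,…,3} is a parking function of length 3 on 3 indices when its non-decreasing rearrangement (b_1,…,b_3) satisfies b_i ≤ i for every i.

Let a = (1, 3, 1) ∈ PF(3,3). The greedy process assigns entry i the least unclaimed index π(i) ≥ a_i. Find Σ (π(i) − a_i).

Σπ = 3·4/2 = 6 (π permutes [3]); Σa = 1+3+1 = 5; disp = 6−5 = 1.

1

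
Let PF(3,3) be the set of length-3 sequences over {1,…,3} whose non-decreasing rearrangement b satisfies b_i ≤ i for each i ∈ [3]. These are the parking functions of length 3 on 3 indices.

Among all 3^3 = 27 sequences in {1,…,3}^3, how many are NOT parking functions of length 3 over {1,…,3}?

11

#PF = (3−3+1)·(3+1)^(3−1) = 1×16 = 16 (Pollak)
One tuple (2,2,2) → sorted (2,2,2): b_1=2>1, not a PF.
3^3 − 16 = 27 − 16 = 11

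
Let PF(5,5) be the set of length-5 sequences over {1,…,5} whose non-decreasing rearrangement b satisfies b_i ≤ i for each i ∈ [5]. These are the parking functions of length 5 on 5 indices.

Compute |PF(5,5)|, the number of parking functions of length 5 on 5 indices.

1296

Count = (5+1−5)·(5+1)^{5−1} = 1×1296 = 1296 (Konheim–Weiss)
Example (1,2,2,1,3) → sorted (1,1,2,2,3): b_i ≤ i ∀i, a PF.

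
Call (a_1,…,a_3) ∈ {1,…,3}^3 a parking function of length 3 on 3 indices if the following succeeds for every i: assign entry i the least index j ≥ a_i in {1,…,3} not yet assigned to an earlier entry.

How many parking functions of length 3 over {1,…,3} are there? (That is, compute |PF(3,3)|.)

#PF = 1·4^2 = 1·16 = 16 (Pollak)
E.g. (1,2,3) → sorted (1,2,3): b_i ≤ i ∀i, a PF.

16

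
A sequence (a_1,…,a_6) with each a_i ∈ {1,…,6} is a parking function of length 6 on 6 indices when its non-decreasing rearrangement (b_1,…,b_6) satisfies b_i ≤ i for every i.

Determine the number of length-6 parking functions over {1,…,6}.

16807

Count = 1·7^5 = 1 · 16807 = 16807 [KW]
One tuple (1,4,2,1,6,1) → sorted (1,1,1,2,4,6): b_i ≤ i ∀i, a PF.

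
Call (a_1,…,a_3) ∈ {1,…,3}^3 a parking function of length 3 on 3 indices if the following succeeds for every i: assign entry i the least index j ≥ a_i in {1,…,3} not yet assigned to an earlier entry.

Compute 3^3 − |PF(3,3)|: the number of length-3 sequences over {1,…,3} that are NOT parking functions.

|PF| = (4−3)·4^(3−1) = 1 · 16 = 16 (Pollak)
E.g. (2,2,3) → sorted (2,2,3): b_1=2>1, not a PF.
3^3 − 16 = 27 − 16 = 11

11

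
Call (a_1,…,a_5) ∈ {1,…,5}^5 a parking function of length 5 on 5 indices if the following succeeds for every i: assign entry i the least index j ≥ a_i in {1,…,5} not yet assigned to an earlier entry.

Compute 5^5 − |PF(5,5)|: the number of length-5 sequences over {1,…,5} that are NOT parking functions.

|PF| = (5+1−5)·(5+1)^{5−1} = 1·1296 = 1296 (Konheim–Weiss)
E.g. (4,3,5,5,5) → sorted (3,4,5,5,5): b_1=3>1, not a PF.
5^5 − 1296 = 3125 − 1296 = 1829

1829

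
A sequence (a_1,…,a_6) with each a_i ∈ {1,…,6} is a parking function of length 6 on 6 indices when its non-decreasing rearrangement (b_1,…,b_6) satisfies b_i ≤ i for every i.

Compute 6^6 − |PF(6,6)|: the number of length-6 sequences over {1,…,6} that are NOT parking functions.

29849

Count = 1·7^5 = 1 · 16807 = 16807 (Konheim–Weiss)
One tuple (4,1,6,6,5,2) → sorted (1,2,4,5,6,6): b_3=4>3, not a PF.
So 46656 − 16807 = 29849 fail.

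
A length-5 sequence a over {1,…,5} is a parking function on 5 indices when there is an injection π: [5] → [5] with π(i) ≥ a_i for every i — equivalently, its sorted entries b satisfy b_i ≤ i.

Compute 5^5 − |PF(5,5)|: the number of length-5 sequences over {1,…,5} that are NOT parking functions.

1829

Count = (5+1−5)·(5+1)^{5−1} = 1×1296 = 1296 [KW]
Check (3,3,3,4,3) → sorted (3,3,3,3,4): b_1=3>1, not a PF.
Total 3125; non-PF = 3125−1296 = 1829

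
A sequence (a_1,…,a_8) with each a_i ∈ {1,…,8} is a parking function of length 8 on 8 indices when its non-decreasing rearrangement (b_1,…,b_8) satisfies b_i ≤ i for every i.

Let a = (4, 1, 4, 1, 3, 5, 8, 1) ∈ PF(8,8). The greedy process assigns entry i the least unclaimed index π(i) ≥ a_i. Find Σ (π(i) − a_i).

Σπ = 8·9/2 = 36 (π permutes [8]); Σa = 4+1+4+1+3+5+8+1 = 27; disp = 36−27 = 9.

9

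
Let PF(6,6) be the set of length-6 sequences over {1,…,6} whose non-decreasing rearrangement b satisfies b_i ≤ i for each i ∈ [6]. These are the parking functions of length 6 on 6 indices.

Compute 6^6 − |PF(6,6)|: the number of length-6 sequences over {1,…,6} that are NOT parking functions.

|PF| = (7−6)·7^(6−1) = 1×16807 = 16807 (Pollak)
Example (4,6,6,2,5,1) → sorted (1,2,4,5,6,6): b_3=4>3, not a PF.
Total 46656; non-PF = 46656−16807 = 29849

29849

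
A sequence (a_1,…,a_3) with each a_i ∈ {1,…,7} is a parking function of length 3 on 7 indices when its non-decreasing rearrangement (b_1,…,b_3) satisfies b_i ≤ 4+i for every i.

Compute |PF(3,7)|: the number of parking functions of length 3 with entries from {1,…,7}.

#PF = 5·8^2 = 5 · 64 = 320 (Konheim–Weiss)
E.g. (7,5,6) → sorted (5,6,7): b_i ≤ 4+i ∀i, a PF.

320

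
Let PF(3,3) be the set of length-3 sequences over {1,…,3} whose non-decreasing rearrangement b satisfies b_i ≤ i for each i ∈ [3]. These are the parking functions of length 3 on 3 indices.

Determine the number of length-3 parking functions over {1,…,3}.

16

#PF = (3−3+1)·(3+1)^(3−1) = 1 · 16 = 16 (Konheim–Weiss)
E.g. (2,2,1) → sorted (1,2,2): b_i ≤ i ∀i, a PF.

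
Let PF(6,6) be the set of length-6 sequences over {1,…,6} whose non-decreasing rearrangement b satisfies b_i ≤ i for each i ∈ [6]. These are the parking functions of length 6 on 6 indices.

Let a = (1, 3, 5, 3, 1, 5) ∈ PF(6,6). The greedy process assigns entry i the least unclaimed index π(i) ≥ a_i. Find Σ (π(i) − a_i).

Σπ(i) = 1+…+6 = 21; Σa = 1+3+5+3+1+5 = 18; disp = 21−18 = 3.

3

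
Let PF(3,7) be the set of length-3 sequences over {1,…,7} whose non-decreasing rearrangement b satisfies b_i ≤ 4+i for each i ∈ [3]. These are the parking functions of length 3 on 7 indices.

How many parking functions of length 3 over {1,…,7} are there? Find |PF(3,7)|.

#PF = 5·8^2 = 5×64 = 320 (Konheim–Weiss)
One tuple (6,4,3) → sorted (3,4,6): b_i ≤ 4+i ∀i, a PF.

320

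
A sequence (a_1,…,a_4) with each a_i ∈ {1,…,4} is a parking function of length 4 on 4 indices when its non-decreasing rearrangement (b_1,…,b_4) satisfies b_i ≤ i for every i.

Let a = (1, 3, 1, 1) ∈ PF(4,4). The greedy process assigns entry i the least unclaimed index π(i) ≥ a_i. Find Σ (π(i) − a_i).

4

Σπ(i) = 1+…+4 = 10; Σa = 1+3+1+1 = 6; disp = 10−6 = 4.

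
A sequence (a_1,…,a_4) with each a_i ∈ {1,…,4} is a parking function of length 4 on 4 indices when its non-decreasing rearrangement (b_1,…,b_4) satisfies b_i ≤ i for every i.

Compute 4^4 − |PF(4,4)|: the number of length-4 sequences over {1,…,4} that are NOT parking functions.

131

#PF = (4+1−4)·(4+1)^{4−1} = 1·125 = 125
Example (2,3,2,3) → sorted (2,2,3,3): b_1=2>1, not a PF.
So 256 − 125 = 131 fail.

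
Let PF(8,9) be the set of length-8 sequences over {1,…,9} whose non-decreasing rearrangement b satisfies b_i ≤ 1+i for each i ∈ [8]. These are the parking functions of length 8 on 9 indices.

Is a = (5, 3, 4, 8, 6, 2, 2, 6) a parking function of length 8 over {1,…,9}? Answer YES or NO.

YES

Rearranged: b = (2, 2, 3, 4, 5, 6, 6, 8).
  b_1=2 ≤ 2
  b_2=2 ≤ 3
  b_3=3 ≤ 4
  b_4=4 ≤ 5
  b_5=5 ≤ 6
  b_6=6 ≤ 7
  b_7=6 ≤ 8
  b_8=8 ≤ 9
All bounds hold ⇒ YES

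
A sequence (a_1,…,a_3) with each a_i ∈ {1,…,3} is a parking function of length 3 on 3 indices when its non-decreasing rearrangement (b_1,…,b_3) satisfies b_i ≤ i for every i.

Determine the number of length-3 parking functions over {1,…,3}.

Count = (3−3+1)·(3+1)^(3−1) = 1 · 16 = 16 (Pollak)
Example (1,2,3) → sorted (1,2,3): b_i ≤ i ∀i, a PF.

16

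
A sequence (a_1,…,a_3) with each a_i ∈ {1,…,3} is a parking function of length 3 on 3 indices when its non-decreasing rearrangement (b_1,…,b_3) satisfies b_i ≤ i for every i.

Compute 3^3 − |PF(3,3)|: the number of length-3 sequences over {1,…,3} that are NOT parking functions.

|PF| = (3−3+1)·(3+1)^(3−1) = 1·16 = 16 [KW]
Example (3,3,3) → sorted (3,3,3): b_1=3>1, not a PF.
Total 27; non-PF = 27−16 = 11

11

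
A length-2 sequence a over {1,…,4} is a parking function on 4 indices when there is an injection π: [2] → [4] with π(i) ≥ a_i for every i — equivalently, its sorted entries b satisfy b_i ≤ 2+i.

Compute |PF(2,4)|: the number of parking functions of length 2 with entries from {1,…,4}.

15

#PF = (5−2)·5^(2−1) = 3×5 = 15 [KW]
Example (1,1) → sorted (1,1): b_i ≤ 2+i ∀i, a PF.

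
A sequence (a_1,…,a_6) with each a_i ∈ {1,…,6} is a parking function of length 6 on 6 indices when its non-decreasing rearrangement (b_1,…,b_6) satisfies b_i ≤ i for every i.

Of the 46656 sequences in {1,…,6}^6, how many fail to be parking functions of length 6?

29849

#PF = (7−6)·7^(6−1) = 1×16807 = 16807 (Konheim–Weiss)
E.g. (3,4,5,3,4,4) → sorted (3,3,4,4,4,5): b_1=3>1, not a PF.
So 46656 − 16807 = 29849 fail.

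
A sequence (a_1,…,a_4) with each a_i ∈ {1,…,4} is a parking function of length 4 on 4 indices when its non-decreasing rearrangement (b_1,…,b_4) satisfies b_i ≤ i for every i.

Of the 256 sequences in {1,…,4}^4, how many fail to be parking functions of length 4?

#PF = (5−4)·5^(4−1) = 1 · 125 = 125 (Pollak)
E.g. (2,3,3,4) → sorted (2,3,3,4): b_1=2>1, not a PF.
Total 256; non-PF = 256−125 = 131

131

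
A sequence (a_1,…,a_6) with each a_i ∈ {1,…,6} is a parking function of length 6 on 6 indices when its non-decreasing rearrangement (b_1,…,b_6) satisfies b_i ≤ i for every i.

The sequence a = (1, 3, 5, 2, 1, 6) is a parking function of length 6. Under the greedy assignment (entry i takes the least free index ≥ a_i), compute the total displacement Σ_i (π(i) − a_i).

3

Σπ(i) = 1+…+6 = 21; Σa = 1+3+5+2+1+6 = 18; disp = 21−18 = 3.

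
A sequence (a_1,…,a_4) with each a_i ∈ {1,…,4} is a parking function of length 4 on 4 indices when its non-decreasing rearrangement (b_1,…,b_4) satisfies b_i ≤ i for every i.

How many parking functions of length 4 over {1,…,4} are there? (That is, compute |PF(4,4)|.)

|PF(4,4)| = (4+1−4)·(4+1)^{4−1} = 1·125 = 125
Check (1,1,2,4) → sorted (1,1,2,4): b_i ≤ i ∀i, a PF.

125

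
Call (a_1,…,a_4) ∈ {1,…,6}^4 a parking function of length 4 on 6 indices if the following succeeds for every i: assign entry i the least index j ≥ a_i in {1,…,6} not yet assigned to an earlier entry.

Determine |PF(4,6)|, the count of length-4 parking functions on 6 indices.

1029

|PF(4,6)| = 3·7^3 = 3×343 = 1029 (Konheim–Weiss)
One tuple (6,3,2,3) → sorted (2,3,3,6): b_i ≤ 2+i ∀i, a PF.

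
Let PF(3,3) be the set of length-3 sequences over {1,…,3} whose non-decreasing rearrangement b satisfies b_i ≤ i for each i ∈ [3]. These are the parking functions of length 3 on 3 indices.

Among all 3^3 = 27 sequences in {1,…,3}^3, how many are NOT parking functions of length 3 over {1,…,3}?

11

#PF = (3−3+1)·(3+1)^(3−1) = 1×16 = 16
E.g. (1,3,3) → sorted (1,3,3): b_2=3>2, not a PF.
So 27 − 16 = 11 fail.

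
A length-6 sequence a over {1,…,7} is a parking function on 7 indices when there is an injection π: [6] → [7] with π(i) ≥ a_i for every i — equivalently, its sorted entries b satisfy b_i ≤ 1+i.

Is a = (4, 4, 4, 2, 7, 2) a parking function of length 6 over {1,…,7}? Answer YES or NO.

Order a: b = (2, 2, 4, 4, 4, 7).
  b_1=2 ≤ 2
  b_2=2 ≤ 3
  b_3=4 ≤ 4
  b_4=4 ≤ 5
  b_5=4 ≤ 6
  b_6=7 ≤ 7
All bounds hold ⇒ YES

YES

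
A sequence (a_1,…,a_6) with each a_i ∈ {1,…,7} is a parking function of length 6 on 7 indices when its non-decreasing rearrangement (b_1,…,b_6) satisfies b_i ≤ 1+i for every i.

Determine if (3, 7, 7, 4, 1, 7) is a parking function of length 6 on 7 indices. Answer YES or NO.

NO

Order a: b = (1, 3, 4, 7, 7, 7).
  b_1=1 ≤ 2
  b_2=3 ≤ 3
  b_3=4 ≤ 4
  b_4=7 > 5
  fails at i=4 ⇒ NO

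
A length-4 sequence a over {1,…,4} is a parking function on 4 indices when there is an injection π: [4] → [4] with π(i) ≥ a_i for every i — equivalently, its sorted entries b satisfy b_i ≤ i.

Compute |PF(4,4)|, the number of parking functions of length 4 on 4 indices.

|PF(4,4)| = 1·5^3 = 1 · 125 = 125
Check (3,1,3,1) → sorted (1,1,3,3): b_i ≤ i ∀i, a PF.

125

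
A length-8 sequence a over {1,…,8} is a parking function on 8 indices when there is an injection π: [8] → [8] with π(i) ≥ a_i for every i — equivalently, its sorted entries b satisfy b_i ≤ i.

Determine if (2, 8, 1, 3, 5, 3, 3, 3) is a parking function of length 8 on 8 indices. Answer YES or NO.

Sorted: b = (1, 2, 3, 3, 3, 3, 5, 8).
  b_1=1 ≤ 1
  b_2=2 ≤ 2
  b_3=3 ≤ 3
  b_4=3 ≤ 4
  b_5=3 ≤ 5
  b_6=3 ≤ 6
  b_7=5 ≤ 7
  b_8=8 ≤ 8
All bounds hold ⇒ YES

YES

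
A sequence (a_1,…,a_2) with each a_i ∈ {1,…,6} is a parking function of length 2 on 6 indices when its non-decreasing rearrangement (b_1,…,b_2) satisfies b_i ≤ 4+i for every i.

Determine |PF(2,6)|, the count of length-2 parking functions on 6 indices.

|PF| = 5·7^1 = 5 · 7 = 35 [KW]
One tuple (1,4) → sorted (1,4): b_i ≤ 4+i ∀i, a PF.

35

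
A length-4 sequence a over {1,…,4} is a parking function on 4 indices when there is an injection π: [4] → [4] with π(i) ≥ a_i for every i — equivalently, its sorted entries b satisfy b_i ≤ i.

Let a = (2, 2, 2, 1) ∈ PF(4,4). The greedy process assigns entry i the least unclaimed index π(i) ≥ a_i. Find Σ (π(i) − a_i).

3

Σπ = 10 ({1..4} each once); Σa = 2+2+2+1 = 7; disp = 10−7 = 3.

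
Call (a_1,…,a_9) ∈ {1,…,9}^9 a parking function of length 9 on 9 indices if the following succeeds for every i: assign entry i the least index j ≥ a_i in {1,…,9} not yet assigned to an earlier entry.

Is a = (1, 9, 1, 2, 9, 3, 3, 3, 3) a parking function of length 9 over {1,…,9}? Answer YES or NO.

Sorted: b = (1, 1, 2, 3, 3, 3, 3, 9, 9).
  b_1=1 ≤ 1
  b_2=1 ≤ 2
  b_3=2 ≤ 3
  b_4=3 ≤ 4
  b_5=3 ≤ 5
  b_6=3 ≤ 6
  b_7=3 ≤ 7
  b_8=9 > 8
  fails at i=8 ⇒ NO

NO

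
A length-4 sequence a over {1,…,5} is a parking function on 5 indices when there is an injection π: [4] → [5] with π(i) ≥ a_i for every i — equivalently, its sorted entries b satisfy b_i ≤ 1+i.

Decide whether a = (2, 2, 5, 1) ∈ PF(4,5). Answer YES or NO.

Rearranged: b = (1, 2, 2, 5).
  b_1=1 ≤ 2
  b_2=2 ≤ 3
  b_3=2 ≤ 4
  b_4=5 ≤ 5
All bounds hold ⇒ YES

YES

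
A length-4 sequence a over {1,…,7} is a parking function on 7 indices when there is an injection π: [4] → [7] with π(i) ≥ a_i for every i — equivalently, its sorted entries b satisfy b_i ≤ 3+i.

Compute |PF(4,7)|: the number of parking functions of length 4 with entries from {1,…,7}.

|PF| = (7−4+1)·(7+1)^(4−1) = 4·512 = 2048
Example (4,2,2,2) → sorted (2,2,2,4): b_i ≤ 3+i ∀i, a PF.

2048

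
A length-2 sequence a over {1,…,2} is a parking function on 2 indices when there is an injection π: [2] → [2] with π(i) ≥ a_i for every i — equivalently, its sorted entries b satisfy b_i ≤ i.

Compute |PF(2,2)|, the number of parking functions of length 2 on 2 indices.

3

|PF| = (2−2+1)·(2+1)^(2−1) = 1 · 3 = 3 (Pollak)
E.g. (1,2) → sorted (1,2): b_i ≤ i ∀i, a PF.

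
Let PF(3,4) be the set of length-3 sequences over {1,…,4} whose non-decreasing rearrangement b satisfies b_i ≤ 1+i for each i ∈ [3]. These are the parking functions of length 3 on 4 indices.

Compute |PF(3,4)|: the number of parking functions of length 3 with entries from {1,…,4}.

50

|PF(3,4)| = (5−3)·5^(3−1) = 2 · 25 = 50
Example (3,1,3) → sorted (1,3,3): b_i ≤ 1+i ∀i, a PF.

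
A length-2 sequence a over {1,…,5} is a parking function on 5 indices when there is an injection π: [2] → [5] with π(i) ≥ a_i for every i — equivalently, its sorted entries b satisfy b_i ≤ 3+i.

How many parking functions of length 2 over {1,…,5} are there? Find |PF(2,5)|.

|PF(2,5)| = (5−2+1)·(5+1)^(2−1) = 4·6 = 24 (Pollak)
E.g. (5,3) → sorted (3,5): b_i ≤ 3+i ∀i, a PF.

24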